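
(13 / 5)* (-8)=-104 / 5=-20.80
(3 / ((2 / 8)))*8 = 96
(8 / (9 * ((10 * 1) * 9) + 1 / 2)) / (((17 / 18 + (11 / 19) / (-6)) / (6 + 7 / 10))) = 91656 / 1175225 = 0.08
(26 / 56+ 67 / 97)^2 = 9840769 / 7376656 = 1.33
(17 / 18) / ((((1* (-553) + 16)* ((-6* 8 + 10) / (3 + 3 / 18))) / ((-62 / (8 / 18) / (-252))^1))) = 527 / 6495552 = 0.00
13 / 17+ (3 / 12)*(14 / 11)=1.08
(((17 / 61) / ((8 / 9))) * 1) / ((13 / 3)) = 459 / 6344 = 0.07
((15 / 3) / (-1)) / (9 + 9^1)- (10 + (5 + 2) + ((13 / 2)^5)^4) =-171044673973927358002777 / 9437184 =-18124545836335008.20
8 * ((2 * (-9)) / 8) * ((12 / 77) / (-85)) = 0.03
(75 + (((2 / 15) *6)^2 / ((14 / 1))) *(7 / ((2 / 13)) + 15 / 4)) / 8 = 13519 / 1400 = 9.66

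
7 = 7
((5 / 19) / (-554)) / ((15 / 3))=-1 / 10526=-0.00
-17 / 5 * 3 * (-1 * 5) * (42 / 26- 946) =-626127 / 13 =-48163.62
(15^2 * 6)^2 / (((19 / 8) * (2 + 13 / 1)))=972000 / 19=51157.89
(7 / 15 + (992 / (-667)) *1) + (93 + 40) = 1320454 / 10005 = 131.98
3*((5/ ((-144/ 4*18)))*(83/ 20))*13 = -1079/ 864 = -1.25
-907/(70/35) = -907/2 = -453.50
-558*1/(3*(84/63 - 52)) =3.67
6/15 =2/5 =0.40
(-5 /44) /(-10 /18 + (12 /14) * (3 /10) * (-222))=1575 /798908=0.00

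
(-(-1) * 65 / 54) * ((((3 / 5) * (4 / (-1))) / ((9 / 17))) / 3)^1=-442 / 243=-1.82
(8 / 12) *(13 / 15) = 26 / 45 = 0.58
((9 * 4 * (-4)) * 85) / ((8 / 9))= -13770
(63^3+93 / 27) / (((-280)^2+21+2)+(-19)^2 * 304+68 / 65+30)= 146279510 / 110095857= 1.33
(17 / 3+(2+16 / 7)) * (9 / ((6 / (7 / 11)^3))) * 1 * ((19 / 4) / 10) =17689 / 9680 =1.83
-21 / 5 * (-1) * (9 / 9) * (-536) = -11256 / 5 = -2251.20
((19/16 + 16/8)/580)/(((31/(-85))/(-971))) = 841857/57536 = 14.63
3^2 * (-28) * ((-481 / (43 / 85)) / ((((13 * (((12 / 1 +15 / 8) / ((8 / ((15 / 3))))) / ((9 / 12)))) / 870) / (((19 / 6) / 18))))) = 10491040 / 43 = 243977.67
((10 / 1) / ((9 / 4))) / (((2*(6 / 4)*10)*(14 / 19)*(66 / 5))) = 95 / 6237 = 0.02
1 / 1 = 1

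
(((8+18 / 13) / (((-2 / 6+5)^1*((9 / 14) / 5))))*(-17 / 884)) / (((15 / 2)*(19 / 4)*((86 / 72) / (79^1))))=-77104 / 138073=-0.56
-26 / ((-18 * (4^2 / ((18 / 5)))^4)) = 9477 / 2560000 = 0.00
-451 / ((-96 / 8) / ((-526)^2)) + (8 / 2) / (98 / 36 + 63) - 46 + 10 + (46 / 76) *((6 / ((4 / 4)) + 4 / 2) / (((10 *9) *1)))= 10517587765183 / 1011465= 10398370.45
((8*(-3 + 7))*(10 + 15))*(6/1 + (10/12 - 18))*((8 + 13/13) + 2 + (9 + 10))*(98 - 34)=-17152000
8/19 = 0.42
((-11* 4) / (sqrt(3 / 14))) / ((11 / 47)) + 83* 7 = 581 - 188* sqrt(42) / 3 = 174.87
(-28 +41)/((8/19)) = 247/8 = 30.88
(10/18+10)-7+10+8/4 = 140/9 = 15.56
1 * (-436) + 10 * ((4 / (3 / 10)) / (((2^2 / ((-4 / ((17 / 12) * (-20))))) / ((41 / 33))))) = -241316 / 561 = -430.15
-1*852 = -852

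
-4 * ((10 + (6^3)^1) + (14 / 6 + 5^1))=-2800 / 3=-933.33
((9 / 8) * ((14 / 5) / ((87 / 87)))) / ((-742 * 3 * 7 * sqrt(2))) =-3 * sqrt(2) / 29680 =-0.00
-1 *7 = -7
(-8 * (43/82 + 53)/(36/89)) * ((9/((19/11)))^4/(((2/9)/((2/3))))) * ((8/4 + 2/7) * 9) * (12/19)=-162505179726912/5343161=-30413678.29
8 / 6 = 4 / 3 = 1.33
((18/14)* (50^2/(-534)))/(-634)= 1875/197491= 0.01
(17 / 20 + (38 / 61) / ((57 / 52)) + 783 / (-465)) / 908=-30131 / 103021680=-0.00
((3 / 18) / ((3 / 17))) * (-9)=-17 / 2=-8.50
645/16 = 40.31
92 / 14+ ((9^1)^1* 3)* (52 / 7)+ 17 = 1569 / 7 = 224.14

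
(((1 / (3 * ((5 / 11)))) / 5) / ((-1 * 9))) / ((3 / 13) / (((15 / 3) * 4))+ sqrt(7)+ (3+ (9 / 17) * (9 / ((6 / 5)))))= -11114532 / 4078232605+ 8596016 * sqrt(7) / 22022456067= -0.00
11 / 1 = 11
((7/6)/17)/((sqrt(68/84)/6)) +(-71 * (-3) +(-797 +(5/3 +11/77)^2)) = -256100/441 +7 * sqrt(357)/289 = -580.27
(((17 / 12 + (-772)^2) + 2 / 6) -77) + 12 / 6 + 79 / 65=154937111 / 260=595911.97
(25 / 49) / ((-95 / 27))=-135 / 931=-0.15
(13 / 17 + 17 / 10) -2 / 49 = 20191 / 8330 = 2.42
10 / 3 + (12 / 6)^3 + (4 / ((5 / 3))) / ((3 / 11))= 302 / 15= 20.13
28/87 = 0.32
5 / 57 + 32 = 1829 / 57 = 32.09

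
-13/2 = -6.50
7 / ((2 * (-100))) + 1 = 193 / 200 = 0.96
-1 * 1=-1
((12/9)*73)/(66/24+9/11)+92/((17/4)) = 391744/8007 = 48.93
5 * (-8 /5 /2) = -4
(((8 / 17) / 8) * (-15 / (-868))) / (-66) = -5 / 324632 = -0.00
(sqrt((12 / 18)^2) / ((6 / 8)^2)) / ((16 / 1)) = 2 / 27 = 0.07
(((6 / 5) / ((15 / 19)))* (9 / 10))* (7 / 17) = 1197 / 2125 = 0.56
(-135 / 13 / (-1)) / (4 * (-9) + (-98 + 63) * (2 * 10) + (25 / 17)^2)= -13005 / 919009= -0.01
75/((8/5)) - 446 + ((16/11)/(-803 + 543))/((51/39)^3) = -862801903/2161720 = -399.13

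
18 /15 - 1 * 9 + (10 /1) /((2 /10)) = 211 /5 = 42.20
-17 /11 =-1.55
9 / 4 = 2.25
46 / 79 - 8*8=-5010 / 79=-63.42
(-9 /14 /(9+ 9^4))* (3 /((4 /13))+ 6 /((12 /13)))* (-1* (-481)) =-6253 /8176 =-0.76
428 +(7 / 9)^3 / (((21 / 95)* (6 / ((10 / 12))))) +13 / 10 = 169114613 / 393660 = 429.60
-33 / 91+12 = 1059 / 91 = 11.64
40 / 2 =20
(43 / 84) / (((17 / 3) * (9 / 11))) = 473 / 4284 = 0.11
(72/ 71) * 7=504/ 71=7.10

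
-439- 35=-474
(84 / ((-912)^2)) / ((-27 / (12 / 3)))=-7 / 467856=-0.00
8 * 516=4128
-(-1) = 1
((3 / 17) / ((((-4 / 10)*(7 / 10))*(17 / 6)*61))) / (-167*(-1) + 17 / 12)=-5400 / 249397463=-0.00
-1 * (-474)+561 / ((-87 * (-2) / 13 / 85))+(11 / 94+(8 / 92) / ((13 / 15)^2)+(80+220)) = 22976841378 / 5297981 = 4336.91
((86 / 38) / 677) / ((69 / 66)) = 946 / 295849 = 0.00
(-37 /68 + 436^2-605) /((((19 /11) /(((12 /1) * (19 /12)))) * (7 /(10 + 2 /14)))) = 10063459131 /3332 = 3020245.84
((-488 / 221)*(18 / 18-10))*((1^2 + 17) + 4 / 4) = 83448 / 221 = 377.59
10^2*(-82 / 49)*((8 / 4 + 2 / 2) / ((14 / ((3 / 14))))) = -18450 / 2401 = -7.68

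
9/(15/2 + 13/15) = 270/251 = 1.08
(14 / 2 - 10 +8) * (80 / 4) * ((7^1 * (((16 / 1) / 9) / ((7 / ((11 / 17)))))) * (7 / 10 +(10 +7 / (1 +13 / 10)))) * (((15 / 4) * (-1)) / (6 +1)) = -6954200 / 8211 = -846.94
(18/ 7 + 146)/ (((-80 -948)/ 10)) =-2600/ 1799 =-1.45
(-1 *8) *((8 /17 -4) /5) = 96 /17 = 5.65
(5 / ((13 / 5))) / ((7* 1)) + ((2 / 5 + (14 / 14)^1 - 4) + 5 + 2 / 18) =11408 / 4095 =2.79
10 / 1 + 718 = 728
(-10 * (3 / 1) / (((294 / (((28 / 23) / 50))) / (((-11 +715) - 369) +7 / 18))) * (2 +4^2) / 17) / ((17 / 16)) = -193184 / 232645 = -0.83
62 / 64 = 31 / 32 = 0.97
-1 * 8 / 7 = -8 / 7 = -1.14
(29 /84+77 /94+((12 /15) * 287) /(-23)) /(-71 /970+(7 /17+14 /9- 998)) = 19806051603 /2237290592782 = 0.01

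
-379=-379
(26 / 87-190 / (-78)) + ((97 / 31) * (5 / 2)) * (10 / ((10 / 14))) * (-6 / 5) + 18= -1293571 / 11687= -110.68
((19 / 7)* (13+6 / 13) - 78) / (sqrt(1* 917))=-77* sqrt(917) / 1703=-1.37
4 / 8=1 / 2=0.50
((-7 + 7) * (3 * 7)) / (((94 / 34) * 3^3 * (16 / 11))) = 0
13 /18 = 0.72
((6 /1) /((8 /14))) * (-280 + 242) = -399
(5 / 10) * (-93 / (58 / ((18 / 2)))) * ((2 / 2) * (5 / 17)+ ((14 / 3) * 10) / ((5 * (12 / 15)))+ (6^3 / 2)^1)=-853461 / 986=-865.58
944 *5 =4720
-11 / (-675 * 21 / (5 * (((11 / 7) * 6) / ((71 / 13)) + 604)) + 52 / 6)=-9934518 / 3600211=-2.76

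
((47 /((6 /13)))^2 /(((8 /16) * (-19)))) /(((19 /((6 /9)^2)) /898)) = -22929.60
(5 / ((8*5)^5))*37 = 37 / 20480000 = 0.00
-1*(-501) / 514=501 / 514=0.97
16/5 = 3.20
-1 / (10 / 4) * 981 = -1962 / 5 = -392.40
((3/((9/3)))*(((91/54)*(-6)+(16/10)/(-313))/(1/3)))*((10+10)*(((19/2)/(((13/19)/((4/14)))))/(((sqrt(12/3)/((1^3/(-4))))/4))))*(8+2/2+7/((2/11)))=4886591665/85449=57187.23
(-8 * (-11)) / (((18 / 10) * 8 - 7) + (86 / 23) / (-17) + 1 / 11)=946220 / 78181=12.10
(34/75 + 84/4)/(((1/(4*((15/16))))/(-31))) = -49879/20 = -2493.95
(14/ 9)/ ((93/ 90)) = 140/ 93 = 1.51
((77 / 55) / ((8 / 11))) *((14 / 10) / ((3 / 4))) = 539 / 150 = 3.59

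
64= 64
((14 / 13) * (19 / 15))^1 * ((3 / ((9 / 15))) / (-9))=-266 / 351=-0.76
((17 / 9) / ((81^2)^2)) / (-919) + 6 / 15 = 712078858697 / 1780197146955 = 0.40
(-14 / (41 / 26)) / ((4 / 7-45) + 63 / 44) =112112 / 542963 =0.21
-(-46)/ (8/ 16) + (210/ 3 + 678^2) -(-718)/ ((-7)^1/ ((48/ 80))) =16092456/ 35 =459784.46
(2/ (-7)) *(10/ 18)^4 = -1250/ 45927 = -0.03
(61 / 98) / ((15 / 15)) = 0.62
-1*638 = -638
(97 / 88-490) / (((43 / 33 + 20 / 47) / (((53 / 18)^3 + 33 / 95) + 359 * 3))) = -411855335568977 / 1320338880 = -311931.54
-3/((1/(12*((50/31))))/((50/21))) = -30000/217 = -138.25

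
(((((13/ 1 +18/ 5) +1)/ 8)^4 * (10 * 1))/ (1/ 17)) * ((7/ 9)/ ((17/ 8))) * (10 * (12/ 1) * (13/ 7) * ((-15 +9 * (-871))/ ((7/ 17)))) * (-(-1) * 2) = -309795126784/ 25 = -12391805071.36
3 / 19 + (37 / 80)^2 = 45211 / 121600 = 0.37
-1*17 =-17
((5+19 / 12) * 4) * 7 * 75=13825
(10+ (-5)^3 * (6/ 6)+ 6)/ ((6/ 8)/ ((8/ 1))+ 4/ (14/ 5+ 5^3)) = -2228832/ 2557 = -871.66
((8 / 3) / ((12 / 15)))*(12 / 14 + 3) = 90 / 7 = 12.86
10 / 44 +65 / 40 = 163 / 88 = 1.85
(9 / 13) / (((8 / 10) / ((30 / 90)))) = 15 / 52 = 0.29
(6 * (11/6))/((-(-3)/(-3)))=-11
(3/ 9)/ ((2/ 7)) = 7/ 6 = 1.17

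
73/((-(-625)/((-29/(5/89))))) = -188413/3125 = -60.29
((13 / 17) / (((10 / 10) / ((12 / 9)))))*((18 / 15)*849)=88296 / 85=1038.78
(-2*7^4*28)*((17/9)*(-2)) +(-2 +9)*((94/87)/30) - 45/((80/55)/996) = 2490625861/5220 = 477131.39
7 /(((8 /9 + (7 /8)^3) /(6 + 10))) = 516096 /7183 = 71.85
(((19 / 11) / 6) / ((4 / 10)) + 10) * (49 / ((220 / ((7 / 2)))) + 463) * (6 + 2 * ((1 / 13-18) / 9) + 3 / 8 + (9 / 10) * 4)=539826151549 / 18120960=29790.15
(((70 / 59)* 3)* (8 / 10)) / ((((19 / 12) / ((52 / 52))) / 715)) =1441440 / 1121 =1285.85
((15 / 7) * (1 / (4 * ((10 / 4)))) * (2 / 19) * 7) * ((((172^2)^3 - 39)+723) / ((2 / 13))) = 504899909463066 / 19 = 26573679445424.53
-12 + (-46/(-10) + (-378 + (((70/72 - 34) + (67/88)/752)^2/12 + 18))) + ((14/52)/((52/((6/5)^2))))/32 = -4972709201549561831/17984319263539200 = -276.50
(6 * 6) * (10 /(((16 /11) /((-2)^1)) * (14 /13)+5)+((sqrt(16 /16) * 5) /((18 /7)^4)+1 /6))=18656087 /195372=95.49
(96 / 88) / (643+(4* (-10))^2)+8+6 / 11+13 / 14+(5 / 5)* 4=4654393 / 345422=13.47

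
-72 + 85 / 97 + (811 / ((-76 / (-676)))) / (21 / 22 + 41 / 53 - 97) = -30063042065 / 204733341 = -146.84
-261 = -261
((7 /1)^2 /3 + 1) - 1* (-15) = 97 /3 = 32.33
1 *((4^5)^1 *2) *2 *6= 24576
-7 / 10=-0.70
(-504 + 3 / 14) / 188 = -7053 / 2632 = -2.68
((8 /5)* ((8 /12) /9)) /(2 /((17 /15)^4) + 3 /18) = 2672672 /31095945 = 0.09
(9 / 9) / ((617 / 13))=13 / 617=0.02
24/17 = 1.41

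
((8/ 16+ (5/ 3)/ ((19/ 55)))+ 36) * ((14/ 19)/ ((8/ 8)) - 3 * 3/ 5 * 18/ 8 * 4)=-6920459/ 10830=-639.01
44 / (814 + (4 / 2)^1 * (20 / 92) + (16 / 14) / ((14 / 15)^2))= 173558 / 3217713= 0.05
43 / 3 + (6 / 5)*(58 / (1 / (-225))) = -46937 / 3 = -15645.67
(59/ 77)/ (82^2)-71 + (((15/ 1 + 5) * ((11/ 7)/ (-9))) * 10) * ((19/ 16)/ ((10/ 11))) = -116.61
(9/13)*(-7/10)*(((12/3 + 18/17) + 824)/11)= -443961/12155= -36.52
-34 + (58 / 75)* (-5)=-568 / 15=-37.87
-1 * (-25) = 25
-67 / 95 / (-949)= 67 / 90155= 0.00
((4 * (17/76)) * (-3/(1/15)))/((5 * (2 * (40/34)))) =-3.42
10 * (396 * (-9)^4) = 25981560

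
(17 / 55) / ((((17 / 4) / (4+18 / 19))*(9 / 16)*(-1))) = -6016 / 9405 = -0.64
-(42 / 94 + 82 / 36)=-2305 / 846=-2.72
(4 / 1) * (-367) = -1468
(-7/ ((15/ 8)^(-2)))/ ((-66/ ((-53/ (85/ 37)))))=-205905/ 23936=-8.60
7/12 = 0.58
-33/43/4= -33/172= -0.19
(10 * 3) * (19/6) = 95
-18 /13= -1.38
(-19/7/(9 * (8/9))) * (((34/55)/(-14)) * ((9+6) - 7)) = 323/2695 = 0.12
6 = 6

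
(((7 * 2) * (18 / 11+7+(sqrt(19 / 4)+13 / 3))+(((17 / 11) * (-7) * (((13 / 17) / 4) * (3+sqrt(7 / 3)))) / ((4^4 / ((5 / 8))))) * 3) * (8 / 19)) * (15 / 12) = -2275 * sqrt(21) / 856064+70 * sqrt(19) / 19+22306445 / 233472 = 111.59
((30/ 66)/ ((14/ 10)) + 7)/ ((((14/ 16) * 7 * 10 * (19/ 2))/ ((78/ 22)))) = 175968/ 3942785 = 0.04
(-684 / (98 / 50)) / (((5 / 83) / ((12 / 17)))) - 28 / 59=-200996204 / 49147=-4089.69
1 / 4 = 0.25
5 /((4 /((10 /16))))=25 /32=0.78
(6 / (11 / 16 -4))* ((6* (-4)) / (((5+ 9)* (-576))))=-2 / 371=-0.01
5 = 5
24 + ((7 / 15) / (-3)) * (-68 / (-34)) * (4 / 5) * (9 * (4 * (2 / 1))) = 152 / 25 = 6.08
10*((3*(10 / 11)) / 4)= 75 / 11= 6.82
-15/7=-2.14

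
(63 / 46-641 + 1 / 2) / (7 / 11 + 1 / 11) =-40425 / 46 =-878.80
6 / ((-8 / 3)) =-2.25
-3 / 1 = -3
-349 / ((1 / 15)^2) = -78525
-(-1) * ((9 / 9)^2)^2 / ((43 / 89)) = 89 / 43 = 2.07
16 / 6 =8 / 3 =2.67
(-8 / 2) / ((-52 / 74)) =74 / 13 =5.69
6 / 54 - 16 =-143 / 9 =-15.89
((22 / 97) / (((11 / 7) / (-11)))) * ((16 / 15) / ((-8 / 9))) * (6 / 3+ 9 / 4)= 3927 / 485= 8.10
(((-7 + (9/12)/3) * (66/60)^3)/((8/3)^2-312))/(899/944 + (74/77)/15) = 629724051/21720739600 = 0.03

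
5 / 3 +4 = 17 / 3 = 5.67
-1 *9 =-9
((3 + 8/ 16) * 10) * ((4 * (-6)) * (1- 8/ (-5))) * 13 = -28392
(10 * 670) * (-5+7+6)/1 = 53600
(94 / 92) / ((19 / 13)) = 611 / 874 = 0.70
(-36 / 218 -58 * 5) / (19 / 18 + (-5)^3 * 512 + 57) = 569304 / 125454095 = 0.00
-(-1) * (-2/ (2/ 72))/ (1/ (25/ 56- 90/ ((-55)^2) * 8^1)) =-63549/ 4235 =-15.01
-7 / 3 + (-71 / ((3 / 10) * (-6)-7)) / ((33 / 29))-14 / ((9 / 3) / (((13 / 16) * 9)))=-29.37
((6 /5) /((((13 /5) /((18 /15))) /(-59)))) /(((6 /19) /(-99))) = 665874 /65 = 10244.22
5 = 5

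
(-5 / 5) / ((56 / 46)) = -23 / 28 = -0.82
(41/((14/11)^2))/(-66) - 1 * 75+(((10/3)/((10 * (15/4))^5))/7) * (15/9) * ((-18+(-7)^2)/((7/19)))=-25244757120307/334884375000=-75.38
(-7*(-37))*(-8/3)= -2072/3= -690.67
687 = 687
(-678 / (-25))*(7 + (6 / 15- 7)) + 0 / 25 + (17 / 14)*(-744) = -781008 / 875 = -892.58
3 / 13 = 0.23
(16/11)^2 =2.12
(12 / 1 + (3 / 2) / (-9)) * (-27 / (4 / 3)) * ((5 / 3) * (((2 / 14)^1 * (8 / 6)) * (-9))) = 9585 / 14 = 684.64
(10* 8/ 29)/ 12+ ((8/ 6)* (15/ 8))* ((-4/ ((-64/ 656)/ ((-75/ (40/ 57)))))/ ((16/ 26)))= -198233465/ 11136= -17801.14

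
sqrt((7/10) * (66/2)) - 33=-33 + sqrt(2310)/10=-28.19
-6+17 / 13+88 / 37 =-2.31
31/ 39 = 0.79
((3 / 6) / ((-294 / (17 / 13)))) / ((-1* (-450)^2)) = 17 / 1547910000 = 0.00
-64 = -64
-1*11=-11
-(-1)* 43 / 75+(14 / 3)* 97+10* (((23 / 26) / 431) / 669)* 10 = 42473228467 / 93710175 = 453.24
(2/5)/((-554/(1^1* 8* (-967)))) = 7736/1385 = 5.59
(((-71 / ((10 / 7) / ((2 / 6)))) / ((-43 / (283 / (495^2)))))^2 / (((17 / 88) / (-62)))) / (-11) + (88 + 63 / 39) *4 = 1978677749381781339712 / 5519916379269703125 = 358.46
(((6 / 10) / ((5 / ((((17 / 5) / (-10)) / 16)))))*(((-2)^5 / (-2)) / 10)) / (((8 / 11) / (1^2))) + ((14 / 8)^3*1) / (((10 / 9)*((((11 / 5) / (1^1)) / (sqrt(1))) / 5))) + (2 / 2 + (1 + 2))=65809691 / 4400000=14.96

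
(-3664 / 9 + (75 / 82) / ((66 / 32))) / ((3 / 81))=-4951992 / 451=-10980.03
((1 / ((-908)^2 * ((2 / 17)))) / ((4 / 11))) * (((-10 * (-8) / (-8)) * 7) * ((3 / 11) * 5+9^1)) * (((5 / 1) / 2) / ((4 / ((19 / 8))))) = -3221925 / 105531392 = -0.03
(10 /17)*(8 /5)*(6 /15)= 32 /85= 0.38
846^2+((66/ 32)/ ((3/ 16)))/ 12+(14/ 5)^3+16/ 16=1073609803/ 1500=715739.87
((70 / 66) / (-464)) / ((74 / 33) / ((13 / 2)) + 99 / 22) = -455 / 964424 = -0.00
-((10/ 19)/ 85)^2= -4/ 104329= -0.00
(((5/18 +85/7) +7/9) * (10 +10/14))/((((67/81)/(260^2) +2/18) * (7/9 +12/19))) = 6487969995000/7185386803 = 902.94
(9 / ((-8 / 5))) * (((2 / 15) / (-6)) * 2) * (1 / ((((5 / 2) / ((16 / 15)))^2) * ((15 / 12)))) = 1024 / 28125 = 0.04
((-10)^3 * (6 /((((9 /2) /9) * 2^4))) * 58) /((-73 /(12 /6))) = 87000 /73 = 1191.78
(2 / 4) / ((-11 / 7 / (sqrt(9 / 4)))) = -21 / 44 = -0.48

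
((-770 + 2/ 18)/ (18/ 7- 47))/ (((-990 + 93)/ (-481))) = 1794611/ 193131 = 9.29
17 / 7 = 2.43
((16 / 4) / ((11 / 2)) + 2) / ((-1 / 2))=-60 / 11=-5.45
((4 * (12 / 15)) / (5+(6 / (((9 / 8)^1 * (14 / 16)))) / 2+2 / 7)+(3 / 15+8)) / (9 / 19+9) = 20387 / 22500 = 0.91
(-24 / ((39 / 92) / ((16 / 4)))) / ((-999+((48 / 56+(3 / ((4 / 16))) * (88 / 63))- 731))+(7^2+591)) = 7728 / 36595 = 0.21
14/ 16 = 7/ 8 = 0.88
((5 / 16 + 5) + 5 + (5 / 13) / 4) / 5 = 433 / 208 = 2.08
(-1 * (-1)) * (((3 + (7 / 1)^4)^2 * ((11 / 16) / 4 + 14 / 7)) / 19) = 50206939 / 76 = 660617.62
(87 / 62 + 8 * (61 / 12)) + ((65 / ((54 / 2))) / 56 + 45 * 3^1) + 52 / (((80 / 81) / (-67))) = -785208443 / 234360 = -3350.44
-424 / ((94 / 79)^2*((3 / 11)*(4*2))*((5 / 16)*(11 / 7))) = -9261644 / 33135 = -279.51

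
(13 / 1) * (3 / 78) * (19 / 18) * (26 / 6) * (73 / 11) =18031 / 1188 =15.18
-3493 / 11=-317.55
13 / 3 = 4.33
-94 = -94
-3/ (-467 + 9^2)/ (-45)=-1/ 5790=-0.00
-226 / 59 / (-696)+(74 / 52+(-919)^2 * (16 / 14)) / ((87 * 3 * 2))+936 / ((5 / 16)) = 67883253973 / 14013090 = 4844.27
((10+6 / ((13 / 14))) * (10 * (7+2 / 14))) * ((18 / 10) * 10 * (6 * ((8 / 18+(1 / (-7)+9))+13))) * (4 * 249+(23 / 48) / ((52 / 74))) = 23374442845625 / 8281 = 2822659442.78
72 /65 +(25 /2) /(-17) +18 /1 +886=1998663 /2210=904.37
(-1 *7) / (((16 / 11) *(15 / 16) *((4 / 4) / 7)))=-539 / 15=-35.93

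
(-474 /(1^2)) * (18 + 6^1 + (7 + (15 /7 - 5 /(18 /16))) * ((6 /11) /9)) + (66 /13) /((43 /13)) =-342969734 /29799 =-11509.44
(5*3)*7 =105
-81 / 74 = -1.09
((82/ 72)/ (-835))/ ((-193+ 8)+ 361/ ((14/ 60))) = -287/ 286622100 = -0.00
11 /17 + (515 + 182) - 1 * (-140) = 14240 /17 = 837.65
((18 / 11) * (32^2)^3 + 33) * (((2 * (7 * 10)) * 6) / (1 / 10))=162349766838000 / 11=14759069712545.45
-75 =-75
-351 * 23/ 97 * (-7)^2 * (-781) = 308945637/ 97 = 3185006.57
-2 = -2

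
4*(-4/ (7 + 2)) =-16/ 9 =-1.78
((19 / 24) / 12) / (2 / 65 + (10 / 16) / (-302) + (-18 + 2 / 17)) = -3170245 / 857943738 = -0.00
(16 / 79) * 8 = 128 / 79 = 1.62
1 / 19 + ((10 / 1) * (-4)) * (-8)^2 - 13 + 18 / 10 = -2571.15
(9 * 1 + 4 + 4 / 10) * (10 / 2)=67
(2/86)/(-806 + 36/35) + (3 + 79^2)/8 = 472780833/605741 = 780.50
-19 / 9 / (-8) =19 / 72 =0.26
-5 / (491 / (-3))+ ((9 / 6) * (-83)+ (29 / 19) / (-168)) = -124.48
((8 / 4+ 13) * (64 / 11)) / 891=320 / 3267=0.10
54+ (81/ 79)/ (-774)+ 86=140.00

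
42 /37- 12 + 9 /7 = -2481 /259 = -9.58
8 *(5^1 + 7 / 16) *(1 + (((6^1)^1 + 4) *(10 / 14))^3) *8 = 127170.16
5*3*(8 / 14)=60 / 7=8.57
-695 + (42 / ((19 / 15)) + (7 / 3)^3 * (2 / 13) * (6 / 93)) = -136802507 / 206739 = -661.72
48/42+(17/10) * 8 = 516/35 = 14.74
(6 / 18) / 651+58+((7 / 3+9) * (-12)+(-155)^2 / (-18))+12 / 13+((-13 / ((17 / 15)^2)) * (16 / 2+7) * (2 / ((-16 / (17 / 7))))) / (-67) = -326771079541 / 231344568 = -1412.49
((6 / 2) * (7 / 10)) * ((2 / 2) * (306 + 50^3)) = 1315713 / 5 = 263142.60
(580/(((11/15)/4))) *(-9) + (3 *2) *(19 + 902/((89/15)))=-27446.59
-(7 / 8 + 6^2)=-295 / 8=-36.88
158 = 158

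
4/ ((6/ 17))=34/ 3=11.33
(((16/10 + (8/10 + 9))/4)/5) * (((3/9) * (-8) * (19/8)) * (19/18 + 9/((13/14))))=-181583/4680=-38.80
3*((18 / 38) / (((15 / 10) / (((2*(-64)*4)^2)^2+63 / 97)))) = 119984206382190 / 1843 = 65102662171.56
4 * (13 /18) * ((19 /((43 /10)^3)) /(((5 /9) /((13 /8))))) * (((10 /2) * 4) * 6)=19266000 /79507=242.32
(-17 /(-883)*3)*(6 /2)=153 /883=0.17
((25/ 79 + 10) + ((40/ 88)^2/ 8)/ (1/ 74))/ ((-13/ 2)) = -467535/ 248534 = -1.88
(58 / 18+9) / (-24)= -0.51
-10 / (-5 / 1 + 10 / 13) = 26 / 11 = 2.36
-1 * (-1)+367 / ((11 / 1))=378 / 11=34.36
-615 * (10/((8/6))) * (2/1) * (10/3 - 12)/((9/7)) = 186550/3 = 62183.33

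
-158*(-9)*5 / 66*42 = 49770 / 11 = 4524.55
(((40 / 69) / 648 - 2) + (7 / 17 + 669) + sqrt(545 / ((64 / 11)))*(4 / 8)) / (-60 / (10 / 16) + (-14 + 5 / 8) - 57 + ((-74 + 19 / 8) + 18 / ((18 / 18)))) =-63412879 / 20902860 - sqrt(5995) / 3520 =-3.06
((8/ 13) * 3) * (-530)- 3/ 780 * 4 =-63601/ 65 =-978.48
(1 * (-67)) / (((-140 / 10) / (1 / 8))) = 67 / 112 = 0.60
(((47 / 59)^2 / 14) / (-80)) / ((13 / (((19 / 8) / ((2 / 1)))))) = -41971 / 810933760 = -0.00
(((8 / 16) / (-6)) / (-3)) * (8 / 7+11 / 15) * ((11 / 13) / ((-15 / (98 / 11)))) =-1379 / 52650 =-0.03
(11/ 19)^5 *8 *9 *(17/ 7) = 197126424/ 17332693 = 11.37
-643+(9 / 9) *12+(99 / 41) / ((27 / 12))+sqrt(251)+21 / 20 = -613.03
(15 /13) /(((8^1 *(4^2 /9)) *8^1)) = 135 /13312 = 0.01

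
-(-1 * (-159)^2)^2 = -639128961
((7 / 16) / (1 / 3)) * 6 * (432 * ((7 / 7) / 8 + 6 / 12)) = 8505 / 4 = 2126.25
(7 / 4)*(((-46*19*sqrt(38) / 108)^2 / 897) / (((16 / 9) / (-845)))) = -71779435 / 31104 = -2307.72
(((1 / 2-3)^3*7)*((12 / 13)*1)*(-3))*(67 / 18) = 58625 / 52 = 1127.40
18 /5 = 3.60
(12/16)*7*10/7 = 15/2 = 7.50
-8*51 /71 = -408 /71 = -5.75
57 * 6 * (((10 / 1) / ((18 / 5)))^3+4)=8698.25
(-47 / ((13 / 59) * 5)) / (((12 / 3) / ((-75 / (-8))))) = -41595 / 416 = -99.99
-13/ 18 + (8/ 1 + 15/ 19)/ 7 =1277/ 2394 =0.53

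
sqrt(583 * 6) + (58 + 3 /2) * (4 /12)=78.98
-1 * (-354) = 354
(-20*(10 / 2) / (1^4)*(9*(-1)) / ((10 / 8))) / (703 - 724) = -240 / 7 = -34.29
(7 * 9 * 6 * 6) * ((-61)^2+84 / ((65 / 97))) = 567029484 / 65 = 8723530.52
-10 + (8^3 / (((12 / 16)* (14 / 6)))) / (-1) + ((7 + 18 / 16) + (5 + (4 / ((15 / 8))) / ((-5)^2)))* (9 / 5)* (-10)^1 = -1891251 / 3500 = -540.36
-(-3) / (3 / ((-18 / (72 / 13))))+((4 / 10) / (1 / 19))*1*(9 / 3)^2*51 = 69703 / 20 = 3485.15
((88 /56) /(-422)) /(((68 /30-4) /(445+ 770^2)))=97901925 /76804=1274.70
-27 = -27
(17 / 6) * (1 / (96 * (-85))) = -1 / 2880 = -0.00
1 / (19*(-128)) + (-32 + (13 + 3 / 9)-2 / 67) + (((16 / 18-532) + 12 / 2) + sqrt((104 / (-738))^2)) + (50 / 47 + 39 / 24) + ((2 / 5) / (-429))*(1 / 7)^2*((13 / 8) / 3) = -1373345965657129 / 2538634116480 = -540.98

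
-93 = -93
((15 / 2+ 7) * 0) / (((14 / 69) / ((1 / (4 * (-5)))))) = 0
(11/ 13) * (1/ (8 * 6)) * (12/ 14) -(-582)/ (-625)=-416821/ 455000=-0.92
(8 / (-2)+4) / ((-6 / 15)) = 0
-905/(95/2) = -362/19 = -19.05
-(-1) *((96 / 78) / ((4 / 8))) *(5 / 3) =160 / 39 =4.10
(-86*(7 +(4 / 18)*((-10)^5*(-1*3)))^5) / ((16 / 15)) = -106228591953698283664032500.00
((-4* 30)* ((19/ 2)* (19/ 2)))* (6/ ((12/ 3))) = -16245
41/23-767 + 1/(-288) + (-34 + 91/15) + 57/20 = -790.30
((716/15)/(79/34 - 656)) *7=-24344/47625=-0.51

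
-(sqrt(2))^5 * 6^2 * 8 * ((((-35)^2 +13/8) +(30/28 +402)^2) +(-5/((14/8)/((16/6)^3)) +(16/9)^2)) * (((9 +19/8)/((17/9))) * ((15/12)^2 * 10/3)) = -8443445671375 * sqrt(2)/1428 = -8361929538.95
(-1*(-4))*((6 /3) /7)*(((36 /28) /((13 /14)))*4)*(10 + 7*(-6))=-18432 /91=-202.55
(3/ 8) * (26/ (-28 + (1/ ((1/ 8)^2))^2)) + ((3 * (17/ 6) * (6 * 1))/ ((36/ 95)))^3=475988021843/ 195264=2437663.99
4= 4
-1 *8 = -8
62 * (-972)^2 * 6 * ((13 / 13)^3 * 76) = 26710933248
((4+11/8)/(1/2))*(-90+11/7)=-26617/28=-950.61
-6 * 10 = -60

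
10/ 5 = 2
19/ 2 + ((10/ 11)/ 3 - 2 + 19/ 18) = 877/ 99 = 8.86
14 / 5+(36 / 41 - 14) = -2116 / 205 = -10.32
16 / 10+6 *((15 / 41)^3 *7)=1260118 / 344605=3.66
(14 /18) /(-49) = -1 /63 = -0.02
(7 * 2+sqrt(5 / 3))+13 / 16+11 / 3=sqrt(15) / 3+887 / 48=19.77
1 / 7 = 0.14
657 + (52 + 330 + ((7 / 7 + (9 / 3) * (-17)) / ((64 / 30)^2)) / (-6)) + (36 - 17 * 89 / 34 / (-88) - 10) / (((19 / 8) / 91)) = 440106179 / 214016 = 2056.42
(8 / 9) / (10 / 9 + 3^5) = 8 / 2197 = 0.00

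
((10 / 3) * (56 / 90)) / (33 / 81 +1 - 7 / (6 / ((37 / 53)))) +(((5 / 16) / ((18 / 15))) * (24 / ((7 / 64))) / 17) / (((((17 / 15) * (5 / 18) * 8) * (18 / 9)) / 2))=16590428 / 3433031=4.83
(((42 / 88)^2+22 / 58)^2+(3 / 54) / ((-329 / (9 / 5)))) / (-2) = -1909563910757 / 10370569341440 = -0.18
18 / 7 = 2.57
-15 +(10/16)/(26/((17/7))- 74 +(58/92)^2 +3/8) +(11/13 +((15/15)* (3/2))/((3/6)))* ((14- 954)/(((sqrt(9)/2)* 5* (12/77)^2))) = -10453254480425/526272903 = -19862.80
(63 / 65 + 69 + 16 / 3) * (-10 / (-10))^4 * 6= 29368 / 65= 451.82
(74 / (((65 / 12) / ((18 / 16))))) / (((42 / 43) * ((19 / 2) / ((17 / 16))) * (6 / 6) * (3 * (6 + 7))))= 81141 / 1798160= 0.05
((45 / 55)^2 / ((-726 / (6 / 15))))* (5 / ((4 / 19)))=-0.01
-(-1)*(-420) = -420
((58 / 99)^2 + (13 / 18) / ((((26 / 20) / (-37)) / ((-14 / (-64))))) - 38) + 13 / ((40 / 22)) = -54890771 / 1568160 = -35.00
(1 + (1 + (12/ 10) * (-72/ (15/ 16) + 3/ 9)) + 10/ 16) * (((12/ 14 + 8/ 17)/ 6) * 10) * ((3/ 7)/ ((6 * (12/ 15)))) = -1408333/ 79968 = -17.61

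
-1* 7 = -7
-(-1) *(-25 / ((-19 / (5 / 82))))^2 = 15625 / 2427364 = 0.01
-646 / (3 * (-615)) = 646 / 1845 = 0.35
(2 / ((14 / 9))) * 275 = 2475 / 7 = 353.57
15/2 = 7.50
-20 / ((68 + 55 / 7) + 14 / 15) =-2100 / 8063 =-0.26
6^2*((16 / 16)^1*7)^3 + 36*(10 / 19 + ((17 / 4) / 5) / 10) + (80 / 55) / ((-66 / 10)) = 4265721041 / 344850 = 12369.79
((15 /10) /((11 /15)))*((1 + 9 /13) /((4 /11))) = 9.52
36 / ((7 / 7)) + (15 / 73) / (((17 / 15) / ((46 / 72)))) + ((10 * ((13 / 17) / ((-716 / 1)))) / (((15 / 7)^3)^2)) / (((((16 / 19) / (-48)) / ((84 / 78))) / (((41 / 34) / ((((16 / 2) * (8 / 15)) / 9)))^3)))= 36.23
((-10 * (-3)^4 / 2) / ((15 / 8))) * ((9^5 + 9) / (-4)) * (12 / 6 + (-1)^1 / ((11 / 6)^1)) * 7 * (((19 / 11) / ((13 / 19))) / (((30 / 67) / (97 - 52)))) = 12958769994912 / 1573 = 8238251745.02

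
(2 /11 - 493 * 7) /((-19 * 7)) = 37959 /1463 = 25.95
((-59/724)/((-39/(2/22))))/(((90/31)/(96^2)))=234112/388245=0.60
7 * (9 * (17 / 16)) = 1071 / 16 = 66.94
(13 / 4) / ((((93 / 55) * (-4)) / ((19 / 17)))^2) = 14196325 / 159971904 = 0.09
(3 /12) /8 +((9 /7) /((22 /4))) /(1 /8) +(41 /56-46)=-15265 /352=-43.37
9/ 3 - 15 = -12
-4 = -4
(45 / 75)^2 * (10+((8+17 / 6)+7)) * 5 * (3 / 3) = 501 / 10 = 50.10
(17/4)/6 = 17/24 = 0.71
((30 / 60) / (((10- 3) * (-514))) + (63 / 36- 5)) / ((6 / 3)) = -5847 / 3598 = -1.63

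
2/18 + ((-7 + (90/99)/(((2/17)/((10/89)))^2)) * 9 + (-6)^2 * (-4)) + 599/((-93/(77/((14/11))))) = -28641414911/48619098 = -589.10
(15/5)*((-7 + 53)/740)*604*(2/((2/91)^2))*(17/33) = 488918521/2035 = 240254.80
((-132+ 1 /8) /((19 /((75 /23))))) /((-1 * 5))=15825 /3496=4.53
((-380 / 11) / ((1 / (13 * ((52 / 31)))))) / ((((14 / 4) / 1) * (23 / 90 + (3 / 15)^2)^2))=-5475600000 / 2222297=-2463.94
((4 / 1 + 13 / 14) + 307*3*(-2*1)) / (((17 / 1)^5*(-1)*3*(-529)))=-8573 / 10515460942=-0.00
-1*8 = -8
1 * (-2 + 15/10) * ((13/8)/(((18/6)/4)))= -13/12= -1.08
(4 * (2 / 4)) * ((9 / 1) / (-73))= -18 / 73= -0.25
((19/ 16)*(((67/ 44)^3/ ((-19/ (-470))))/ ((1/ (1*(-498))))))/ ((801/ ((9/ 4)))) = -145.09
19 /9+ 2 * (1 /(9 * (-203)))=1285 /609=2.11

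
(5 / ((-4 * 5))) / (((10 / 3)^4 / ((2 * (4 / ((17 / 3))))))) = -243 / 85000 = -0.00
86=86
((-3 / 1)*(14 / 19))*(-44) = 1848 / 19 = 97.26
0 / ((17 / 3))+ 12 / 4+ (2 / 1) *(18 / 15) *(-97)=-1149 / 5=-229.80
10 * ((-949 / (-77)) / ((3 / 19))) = 180310 / 231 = 780.56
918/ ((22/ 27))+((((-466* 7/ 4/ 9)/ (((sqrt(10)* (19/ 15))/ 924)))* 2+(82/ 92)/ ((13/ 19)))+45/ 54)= 11137597/ 9867 - 251174* sqrt(10)/ 19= -40675.54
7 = 7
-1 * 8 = -8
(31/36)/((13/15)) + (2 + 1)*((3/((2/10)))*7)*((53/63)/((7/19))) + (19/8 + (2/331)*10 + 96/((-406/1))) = 15146190587/20964216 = 722.48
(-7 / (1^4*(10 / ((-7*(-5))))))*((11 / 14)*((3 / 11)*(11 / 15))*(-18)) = 693 / 10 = 69.30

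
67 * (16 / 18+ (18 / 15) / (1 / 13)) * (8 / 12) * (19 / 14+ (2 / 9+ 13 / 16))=1761.62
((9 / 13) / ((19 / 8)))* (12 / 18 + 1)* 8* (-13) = -960 / 19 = -50.53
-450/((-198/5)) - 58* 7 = -4341/11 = -394.64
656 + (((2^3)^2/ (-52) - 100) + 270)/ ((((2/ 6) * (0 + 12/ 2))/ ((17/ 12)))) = 120985/ 156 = 775.54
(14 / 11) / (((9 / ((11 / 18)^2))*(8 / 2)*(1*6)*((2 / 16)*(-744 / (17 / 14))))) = -187 / 6508512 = -0.00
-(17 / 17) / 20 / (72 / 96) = -1 / 15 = -0.07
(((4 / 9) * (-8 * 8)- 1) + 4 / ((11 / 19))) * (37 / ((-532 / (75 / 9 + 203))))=26167399 / 79002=331.22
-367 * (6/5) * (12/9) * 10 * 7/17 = -41104/17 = -2417.88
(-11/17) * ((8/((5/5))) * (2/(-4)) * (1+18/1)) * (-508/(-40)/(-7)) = -53086/595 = -89.22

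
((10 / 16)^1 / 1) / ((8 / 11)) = 55 / 64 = 0.86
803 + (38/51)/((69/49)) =803.53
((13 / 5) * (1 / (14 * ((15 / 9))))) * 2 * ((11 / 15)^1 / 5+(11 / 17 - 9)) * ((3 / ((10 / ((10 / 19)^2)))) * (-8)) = 6528912 / 5369875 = 1.22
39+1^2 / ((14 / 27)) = 573 / 14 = 40.93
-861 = -861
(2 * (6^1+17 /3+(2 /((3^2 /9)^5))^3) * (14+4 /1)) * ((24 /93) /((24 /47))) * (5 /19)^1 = 55460 /589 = 94.16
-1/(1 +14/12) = -6/13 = -0.46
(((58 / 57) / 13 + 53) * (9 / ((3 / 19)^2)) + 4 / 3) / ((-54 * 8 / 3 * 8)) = -16.63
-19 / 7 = -2.71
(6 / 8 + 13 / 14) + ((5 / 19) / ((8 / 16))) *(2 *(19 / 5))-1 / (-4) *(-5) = 31 / 7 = 4.43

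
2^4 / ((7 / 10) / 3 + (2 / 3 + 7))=160 / 79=2.03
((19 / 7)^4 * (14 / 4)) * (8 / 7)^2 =4170272 / 16807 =248.13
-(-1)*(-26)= -26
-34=-34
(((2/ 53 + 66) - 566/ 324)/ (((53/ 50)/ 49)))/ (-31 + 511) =135240245/ 21842784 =6.19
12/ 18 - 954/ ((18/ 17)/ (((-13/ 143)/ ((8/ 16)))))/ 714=0.90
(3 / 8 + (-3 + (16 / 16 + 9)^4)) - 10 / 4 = 79959 / 8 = 9994.88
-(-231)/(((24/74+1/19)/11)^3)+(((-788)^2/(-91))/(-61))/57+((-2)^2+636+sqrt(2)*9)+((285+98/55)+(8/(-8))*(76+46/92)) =9*sqrt(2)+743685390904645979263/129540743582250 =5740950.83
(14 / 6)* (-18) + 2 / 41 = -1720 / 41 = -41.95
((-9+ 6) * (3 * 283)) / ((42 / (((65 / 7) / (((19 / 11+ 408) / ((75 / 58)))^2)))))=-37560290625 / 6696643489928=-0.01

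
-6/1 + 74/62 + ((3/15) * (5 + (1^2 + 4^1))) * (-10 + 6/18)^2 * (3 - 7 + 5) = 50801/279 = 182.08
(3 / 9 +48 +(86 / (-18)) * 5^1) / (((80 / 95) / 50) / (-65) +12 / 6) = 3396250 / 277839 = 12.22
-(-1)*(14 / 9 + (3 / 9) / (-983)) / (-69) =-0.02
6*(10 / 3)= 20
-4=-4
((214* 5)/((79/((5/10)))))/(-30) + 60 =28333/474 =59.77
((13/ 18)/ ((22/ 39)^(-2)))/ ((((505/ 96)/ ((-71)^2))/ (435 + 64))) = 19479714496/ 177255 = 109896.56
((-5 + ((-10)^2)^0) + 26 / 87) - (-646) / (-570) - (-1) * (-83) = -12736 / 145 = -87.83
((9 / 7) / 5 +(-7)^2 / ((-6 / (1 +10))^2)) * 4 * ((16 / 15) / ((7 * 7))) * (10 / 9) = 6650848 / 416745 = 15.96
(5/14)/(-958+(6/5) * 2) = -0.00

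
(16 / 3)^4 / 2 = 32768 / 81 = 404.54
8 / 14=4 / 7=0.57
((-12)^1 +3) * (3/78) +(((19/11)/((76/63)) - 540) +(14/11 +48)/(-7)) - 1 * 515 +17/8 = -770827/728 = -1058.83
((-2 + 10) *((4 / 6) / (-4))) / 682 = -2 / 1023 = -0.00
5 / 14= 0.36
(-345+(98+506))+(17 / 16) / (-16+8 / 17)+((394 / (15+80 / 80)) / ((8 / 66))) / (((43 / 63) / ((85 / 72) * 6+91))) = 2674821211 / 90816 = 29453.19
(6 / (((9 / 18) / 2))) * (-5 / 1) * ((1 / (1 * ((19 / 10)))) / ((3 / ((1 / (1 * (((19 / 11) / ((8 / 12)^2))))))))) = -17600 / 3249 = -5.42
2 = 2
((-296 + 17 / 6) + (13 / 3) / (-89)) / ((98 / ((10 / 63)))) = -782885 / 1648458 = -0.47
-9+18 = 9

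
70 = 70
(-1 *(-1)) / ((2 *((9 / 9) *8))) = 1 / 16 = 0.06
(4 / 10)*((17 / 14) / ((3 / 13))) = 221 / 105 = 2.10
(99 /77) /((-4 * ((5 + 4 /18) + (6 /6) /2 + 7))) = -81 /3206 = -0.03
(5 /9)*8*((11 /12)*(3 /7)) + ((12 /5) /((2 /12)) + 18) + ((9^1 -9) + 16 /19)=209404 /5985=34.99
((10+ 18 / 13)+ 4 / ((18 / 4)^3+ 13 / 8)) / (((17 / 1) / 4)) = 220464 / 81991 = 2.69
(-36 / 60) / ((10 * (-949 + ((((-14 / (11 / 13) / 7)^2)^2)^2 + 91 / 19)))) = -12218456217 / 6105795090200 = -0.00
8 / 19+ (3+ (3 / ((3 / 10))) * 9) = 1775 / 19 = 93.42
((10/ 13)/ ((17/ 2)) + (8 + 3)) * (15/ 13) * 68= 147060/ 169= 870.18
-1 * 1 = -1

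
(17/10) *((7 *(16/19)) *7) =70.15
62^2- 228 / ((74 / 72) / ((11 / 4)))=119656 / 37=3233.95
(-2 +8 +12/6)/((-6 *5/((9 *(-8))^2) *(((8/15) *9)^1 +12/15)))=-1728/7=-246.86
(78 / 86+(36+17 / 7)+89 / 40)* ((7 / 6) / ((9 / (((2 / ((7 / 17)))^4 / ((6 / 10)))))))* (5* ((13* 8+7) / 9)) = 7731703088765 / 25088049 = 308182.72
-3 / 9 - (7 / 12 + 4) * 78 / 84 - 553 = -557.59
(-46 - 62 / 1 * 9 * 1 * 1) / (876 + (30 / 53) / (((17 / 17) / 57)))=-16006 / 24069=-0.67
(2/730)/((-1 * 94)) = -1/34310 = -0.00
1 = 1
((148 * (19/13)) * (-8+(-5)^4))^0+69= 70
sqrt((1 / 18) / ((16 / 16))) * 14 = 7 * sqrt(2) / 3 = 3.30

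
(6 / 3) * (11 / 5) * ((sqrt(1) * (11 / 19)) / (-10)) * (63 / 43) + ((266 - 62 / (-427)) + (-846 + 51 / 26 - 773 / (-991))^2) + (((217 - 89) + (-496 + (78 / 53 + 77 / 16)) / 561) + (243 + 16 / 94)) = 23035106532263426836210304521 / 32365366202081633120400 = 711720.87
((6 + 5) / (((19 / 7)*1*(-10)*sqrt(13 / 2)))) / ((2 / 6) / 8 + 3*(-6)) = 924*sqrt(26) / 532285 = 0.01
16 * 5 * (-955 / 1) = -76400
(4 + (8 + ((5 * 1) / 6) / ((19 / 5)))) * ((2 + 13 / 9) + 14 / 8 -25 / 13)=2132683 / 53352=39.97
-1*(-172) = 172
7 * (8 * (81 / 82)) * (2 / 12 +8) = 18522 / 41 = 451.76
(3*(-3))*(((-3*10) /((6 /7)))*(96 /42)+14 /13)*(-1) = -9234 /13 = -710.31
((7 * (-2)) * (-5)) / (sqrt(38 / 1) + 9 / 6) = -420 / 143 + 280 * sqrt(38) / 143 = 9.13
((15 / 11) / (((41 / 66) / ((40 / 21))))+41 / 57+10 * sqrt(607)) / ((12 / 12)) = 80167 / 16359+10 * sqrt(607) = 251.27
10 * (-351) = -3510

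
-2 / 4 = -1 / 2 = -0.50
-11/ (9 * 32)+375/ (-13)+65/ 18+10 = -19061/ 1248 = -15.27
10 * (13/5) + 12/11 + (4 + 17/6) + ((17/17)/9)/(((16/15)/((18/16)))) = 143791/4224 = 34.04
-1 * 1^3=-1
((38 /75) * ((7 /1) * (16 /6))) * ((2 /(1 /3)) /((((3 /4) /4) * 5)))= 68096 /1125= 60.53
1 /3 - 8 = -23 /3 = -7.67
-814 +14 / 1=-800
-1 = -1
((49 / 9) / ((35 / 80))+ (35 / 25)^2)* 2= 6482 / 225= 28.81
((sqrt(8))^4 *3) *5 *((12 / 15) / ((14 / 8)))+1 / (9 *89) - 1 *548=-611957 / 5607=-109.14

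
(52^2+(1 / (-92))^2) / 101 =22886657 / 854864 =26.77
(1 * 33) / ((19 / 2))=66 / 19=3.47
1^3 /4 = 1 /4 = 0.25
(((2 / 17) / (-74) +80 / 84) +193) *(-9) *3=-23057064 / 4403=-5236.67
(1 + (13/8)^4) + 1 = 36753/4096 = 8.97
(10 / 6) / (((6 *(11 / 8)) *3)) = 20 / 297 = 0.07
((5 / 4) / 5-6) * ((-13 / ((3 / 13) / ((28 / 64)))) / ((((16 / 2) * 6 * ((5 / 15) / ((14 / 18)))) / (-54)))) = -190463 / 512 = -372.00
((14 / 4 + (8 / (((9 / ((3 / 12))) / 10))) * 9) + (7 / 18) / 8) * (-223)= -756193 / 144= -5251.34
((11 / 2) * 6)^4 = 1185921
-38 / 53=-0.72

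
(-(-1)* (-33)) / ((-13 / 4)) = 132 / 13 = 10.15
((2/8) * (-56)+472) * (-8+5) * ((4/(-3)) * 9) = 16488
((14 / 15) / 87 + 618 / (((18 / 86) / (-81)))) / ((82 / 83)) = -12952632064 / 53505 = -242082.65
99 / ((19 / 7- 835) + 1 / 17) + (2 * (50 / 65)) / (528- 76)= -16811114 / 145482415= -0.12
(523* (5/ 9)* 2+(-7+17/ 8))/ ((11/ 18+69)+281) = 1.64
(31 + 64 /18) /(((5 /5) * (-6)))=-311 /54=-5.76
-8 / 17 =-0.47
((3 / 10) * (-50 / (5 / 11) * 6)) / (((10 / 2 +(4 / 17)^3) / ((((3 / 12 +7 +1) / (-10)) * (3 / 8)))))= 4377483 / 358240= 12.22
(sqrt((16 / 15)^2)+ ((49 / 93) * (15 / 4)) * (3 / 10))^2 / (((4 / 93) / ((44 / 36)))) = 419165219 / 5356800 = 78.25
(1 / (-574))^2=1 / 329476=0.00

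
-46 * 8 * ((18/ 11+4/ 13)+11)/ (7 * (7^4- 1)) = -14191/ 50050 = -0.28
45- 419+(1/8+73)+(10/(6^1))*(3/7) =-16809/56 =-300.16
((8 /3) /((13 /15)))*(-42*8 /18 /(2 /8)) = -8960 /39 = -229.74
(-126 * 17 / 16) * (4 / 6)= -357 / 4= -89.25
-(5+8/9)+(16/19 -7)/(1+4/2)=-1358/171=-7.94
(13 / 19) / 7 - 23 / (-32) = 3475 / 4256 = 0.82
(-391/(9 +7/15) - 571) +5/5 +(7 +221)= -54429/142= -383.30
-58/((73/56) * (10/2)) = -3248/365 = -8.90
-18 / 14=-9 / 7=-1.29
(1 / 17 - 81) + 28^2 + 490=20282 / 17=1193.06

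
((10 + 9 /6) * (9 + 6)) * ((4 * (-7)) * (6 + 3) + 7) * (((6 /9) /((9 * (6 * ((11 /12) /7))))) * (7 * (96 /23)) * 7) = -26891200 /33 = -814884.85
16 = 16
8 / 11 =0.73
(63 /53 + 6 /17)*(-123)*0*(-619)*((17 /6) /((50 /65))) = 0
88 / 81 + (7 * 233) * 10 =1321198 / 81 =16311.09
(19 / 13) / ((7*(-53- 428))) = -19 / 43771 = -0.00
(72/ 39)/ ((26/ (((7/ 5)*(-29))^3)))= -100385124/ 21125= -4751.96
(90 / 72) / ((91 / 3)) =0.04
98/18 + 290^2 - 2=84103.44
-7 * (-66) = 462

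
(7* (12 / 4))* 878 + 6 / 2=18441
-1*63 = -63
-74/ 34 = -37/ 17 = -2.18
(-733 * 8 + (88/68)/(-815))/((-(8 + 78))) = 40622871/595765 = 68.19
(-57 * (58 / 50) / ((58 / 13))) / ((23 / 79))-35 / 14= -30707 / 575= -53.40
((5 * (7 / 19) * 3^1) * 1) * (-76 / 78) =-70 / 13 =-5.38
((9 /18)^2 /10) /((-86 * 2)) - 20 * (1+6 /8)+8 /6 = -694883 /20640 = -33.67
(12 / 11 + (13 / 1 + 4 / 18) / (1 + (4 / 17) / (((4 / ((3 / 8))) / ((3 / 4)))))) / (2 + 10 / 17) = 468605 / 86031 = 5.45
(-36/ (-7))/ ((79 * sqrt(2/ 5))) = 18 * sqrt(10)/ 553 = 0.10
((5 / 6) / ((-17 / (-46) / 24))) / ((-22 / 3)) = -1380 / 187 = -7.38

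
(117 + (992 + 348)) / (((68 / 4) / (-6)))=-514.24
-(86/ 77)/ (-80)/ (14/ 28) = 43/ 1540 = 0.03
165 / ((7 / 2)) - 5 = 295 / 7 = 42.14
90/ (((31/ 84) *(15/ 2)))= 1008/ 31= 32.52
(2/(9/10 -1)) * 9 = -180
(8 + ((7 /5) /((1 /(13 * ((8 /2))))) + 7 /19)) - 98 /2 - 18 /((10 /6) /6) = -620 /19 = -32.63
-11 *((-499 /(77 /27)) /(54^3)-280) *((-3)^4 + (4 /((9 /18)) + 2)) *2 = 1634599447 /2916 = 560562.22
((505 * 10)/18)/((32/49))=123725/288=429.60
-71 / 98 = -0.72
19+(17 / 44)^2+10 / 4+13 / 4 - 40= -29235 / 1936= -15.10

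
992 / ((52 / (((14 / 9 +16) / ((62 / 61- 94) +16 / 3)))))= -298778 / 78195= -3.82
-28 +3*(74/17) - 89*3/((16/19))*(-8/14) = 79129/476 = 166.24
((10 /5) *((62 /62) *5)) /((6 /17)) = 85 /3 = 28.33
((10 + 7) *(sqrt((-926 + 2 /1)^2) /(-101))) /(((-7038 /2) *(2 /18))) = 924 /2323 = 0.40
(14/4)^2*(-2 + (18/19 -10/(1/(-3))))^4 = 1120951562500/130321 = 8601465.32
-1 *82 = -82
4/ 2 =2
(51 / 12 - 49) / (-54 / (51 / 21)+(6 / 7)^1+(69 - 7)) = -21301 / 19336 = -1.10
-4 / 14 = -2 / 7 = -0.29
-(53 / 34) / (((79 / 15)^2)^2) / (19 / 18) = -0.00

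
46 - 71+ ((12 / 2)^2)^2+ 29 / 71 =90270 / 71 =1271.41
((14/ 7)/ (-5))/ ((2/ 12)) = -12/ 5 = -2.40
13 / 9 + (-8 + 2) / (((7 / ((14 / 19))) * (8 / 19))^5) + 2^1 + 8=52709 / 4608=11.44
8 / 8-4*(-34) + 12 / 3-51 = 90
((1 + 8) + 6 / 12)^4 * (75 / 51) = 11978.03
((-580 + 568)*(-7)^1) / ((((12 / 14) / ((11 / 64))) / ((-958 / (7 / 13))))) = -479479 / 16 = -29967.44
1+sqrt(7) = 3.65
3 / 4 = 0.75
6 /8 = 0.75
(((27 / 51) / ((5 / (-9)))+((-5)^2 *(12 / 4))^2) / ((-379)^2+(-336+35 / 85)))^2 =176331841 / 114487489600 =0.00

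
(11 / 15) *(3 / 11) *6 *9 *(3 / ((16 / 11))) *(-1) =-891 / 40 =-22.28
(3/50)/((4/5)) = 3/40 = 0.08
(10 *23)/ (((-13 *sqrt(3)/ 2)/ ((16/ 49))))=-7360 *sqrt(3)/ 1911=-6.67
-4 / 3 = -1.33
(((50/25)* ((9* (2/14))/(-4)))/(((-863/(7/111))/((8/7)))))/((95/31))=372/21234115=0.00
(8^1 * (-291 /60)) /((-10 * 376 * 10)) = 97 /94000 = 0.00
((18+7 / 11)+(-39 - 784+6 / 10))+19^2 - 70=-28202 / 55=-512.76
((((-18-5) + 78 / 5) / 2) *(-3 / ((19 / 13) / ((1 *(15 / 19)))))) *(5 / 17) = 21645 / 12274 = 1.76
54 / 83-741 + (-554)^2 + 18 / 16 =203301379 / 664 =306176.78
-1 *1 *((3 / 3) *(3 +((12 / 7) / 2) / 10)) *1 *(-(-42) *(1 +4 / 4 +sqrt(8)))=-1296 *sqrt(2) / 5 - 1296 / 5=-625.76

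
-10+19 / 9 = -71 / 9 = -7.89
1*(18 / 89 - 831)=-73941 / 89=-830.80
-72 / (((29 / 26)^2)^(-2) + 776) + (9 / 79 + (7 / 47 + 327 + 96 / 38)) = 532349394011020 / 1614665132771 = 329.70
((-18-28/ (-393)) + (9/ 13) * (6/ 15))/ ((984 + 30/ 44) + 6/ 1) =-9920152/ 556753275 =-0.02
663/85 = 39/5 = 7.80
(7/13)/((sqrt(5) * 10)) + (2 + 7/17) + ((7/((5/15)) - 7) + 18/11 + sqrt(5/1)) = 657 * sqrt(5)/650 + 3375/187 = 20.31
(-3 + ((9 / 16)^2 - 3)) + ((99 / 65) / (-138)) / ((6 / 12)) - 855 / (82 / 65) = -683.45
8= 8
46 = 46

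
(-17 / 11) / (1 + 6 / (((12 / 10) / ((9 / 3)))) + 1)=-1 / 11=-0.09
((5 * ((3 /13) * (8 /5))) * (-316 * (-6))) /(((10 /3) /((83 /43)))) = 5665248 /2795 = 2026.92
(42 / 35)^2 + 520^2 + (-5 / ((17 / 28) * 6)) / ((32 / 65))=5516132501 / 20400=270398.65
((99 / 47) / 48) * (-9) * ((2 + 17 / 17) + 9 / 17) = -4455 / 3196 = -1.39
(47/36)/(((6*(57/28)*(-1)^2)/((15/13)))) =1645/13338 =0.12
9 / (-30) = -3 / 10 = -0.30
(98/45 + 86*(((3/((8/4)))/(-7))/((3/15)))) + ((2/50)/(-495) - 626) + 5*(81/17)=-692.14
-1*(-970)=970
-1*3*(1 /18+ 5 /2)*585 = -4485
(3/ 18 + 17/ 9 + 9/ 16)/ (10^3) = 377/ 144000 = 0.00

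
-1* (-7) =7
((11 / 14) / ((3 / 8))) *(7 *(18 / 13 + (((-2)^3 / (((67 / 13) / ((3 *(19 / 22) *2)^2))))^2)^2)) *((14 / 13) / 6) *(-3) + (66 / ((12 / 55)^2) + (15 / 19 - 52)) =-721195554898746719694142109 / 30262134292998403224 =-23831615.71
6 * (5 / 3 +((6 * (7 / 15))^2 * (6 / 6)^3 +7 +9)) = 3826 / 25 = 153.04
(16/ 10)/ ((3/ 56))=29.87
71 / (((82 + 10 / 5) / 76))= 1349 / 21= 64.24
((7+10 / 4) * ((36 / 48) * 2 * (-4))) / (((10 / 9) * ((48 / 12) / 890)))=-45657 / 4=-11414.25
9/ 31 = 0.29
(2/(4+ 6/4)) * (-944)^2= 3564544/11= 324049.45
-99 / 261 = -11 / 29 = -0.38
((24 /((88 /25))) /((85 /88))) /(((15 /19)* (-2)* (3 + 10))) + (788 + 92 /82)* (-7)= -50054754 /9061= -5524.20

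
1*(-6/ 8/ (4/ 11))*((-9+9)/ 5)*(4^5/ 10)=0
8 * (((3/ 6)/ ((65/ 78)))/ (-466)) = -0.01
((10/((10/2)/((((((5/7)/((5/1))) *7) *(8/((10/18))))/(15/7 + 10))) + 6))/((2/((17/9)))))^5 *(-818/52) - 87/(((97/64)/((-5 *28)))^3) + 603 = 68569633.90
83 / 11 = 7.55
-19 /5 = -3.80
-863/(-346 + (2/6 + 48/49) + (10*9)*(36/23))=2917803/689107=4.23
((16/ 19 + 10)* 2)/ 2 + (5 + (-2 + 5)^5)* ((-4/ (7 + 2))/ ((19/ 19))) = -16994/ 171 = -99.38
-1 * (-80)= 80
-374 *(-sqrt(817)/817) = 374 *sqrt(817)/817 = 13.08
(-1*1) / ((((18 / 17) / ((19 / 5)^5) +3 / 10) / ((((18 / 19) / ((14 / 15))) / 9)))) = -110772850 / 295968281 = -0.37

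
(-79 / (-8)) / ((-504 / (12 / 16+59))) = -18881 / 16128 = -1.17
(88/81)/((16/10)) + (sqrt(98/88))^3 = 55/81 + 343 * sqrt(11)/968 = 1.85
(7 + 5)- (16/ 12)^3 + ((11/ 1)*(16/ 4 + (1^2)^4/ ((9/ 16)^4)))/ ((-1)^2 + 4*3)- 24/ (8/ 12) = -95356/ 6561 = -14.53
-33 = -33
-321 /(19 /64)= -1081.26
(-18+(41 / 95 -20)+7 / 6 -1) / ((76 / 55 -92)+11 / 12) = 469018 / 1124857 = 0.42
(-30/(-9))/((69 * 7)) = 10/1449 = 0.01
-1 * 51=-51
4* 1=4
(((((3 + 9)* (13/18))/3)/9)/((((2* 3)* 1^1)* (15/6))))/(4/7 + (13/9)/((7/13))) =182/27675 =0.01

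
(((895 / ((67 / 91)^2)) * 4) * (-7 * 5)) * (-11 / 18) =5706851150 / 40401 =141255.20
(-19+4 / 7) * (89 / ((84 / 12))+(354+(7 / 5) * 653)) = -5783328 / 245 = -23605.42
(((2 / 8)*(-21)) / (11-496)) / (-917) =-3 / 254140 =-0.00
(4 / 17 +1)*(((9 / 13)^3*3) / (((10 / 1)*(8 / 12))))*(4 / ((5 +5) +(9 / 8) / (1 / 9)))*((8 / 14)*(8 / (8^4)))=19683 / 481055120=0.00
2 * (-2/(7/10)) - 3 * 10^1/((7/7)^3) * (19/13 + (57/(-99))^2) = -1965640/33033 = -59.51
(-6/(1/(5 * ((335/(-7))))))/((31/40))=402000/217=1852.53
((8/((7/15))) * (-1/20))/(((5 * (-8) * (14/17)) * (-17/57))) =-171/1960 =-0.09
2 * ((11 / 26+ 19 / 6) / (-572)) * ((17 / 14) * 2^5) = -2720 / 5577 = -0.49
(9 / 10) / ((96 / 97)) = 291 / 320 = 0.91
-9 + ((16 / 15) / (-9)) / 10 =-6083 / 675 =-9.01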